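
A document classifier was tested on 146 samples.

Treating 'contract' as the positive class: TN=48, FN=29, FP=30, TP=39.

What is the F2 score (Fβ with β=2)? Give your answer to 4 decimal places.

0.5718

Fβ = (1+β²)·TP / ((1+β²)·TP + β²·FN + FP), with β²=4
= 5·39 / (5·39 + 4·29 + 30) = 0.5718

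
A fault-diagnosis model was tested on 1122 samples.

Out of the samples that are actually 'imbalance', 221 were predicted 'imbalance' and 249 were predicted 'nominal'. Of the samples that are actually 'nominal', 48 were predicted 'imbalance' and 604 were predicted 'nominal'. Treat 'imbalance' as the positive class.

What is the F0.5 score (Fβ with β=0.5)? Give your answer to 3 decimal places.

0.715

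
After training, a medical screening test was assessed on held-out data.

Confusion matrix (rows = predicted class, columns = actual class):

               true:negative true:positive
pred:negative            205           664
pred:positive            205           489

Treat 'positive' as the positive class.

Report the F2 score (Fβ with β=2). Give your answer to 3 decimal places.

Fβ = (1+β²)·TP / ((1+β²)·TP + β²·FN + FP), with β²=4
= 5·489 / (5·489 + 4·664 + 205) = 0.461

0.461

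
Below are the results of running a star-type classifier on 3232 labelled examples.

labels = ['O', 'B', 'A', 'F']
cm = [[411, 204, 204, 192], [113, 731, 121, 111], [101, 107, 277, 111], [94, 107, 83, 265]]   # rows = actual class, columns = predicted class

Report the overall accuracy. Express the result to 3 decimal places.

0.521

Accuracy = trace / total = (411+731+277+265=1684) / 3232 = 1684/3232 = 0.521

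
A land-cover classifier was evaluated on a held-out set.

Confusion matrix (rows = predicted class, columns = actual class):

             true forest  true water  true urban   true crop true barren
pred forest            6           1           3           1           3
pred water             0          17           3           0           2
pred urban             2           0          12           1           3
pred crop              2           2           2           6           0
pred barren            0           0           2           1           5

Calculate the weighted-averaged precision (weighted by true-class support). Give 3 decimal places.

0.636

Per-class precision (TP/(TP+FP)):
  forest: TP=6, FP=1+3+1+3=8 → 6/14 = 0.4286
  water: TP=17, FP=0+3+0+2=5 → 17/22 = 0.7727
  urban: TP=12, FP=2+0+1+3=6 → 12/18 = 0.6667
  crop: TP=6, FP=2+2+2+0=6 → 6/12 = 0.5000
  barren: TP=5, FP=0+0+2+1=3 → 5/8 = 0.6250
Weighted-precision = Σ (supportᵢ/N)·precisionᵢ with N=74: (10/74)·0.4286 + (20/74)·0.7727 + (22/74)·0.6667 + (9/74)·0.5000 + (13/74)·0.6250 = 0.636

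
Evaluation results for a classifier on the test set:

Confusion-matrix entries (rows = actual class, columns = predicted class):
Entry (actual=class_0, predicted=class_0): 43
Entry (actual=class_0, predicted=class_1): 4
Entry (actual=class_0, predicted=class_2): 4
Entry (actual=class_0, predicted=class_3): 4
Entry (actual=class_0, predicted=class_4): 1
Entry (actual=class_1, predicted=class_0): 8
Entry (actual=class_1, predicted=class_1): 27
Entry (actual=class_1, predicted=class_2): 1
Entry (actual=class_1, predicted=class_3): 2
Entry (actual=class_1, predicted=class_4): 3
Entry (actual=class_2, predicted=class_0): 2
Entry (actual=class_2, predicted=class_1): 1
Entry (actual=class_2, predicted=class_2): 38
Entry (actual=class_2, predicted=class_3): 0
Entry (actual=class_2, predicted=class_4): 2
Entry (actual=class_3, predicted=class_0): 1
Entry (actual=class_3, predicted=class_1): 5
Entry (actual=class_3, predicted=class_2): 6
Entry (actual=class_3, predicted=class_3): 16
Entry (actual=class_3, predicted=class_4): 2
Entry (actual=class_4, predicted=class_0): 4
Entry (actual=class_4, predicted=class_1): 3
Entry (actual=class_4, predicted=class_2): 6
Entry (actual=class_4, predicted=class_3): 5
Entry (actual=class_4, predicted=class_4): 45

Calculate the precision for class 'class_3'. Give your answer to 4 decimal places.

Treat 'class_3' as positive and all other classes as negative.
precision = TP/(TP+FP).
class_3: TP=16, FP=4+2+0+5=11 → 16/27 = 0.59259

0.5926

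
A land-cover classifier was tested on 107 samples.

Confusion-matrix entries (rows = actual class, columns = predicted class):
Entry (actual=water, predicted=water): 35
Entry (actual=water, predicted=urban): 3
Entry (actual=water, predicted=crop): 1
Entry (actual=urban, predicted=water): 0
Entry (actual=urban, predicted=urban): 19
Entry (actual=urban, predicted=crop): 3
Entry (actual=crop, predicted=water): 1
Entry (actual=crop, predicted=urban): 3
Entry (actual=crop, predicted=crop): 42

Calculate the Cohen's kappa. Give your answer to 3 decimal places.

Observed agreement pₒ = trace/N = 96/107 = 0.8972
Expected agreement pₑ = Σ (rowᵢ·colᵢ)/N² = (39·36 + 22·25 + 46·46)/107² = 0.3555
κ = (pₒ − pₑ)/(1 − pₑ) = (0.8972 − 0.3555)/(1 − 0.3555) = 0.840

0.840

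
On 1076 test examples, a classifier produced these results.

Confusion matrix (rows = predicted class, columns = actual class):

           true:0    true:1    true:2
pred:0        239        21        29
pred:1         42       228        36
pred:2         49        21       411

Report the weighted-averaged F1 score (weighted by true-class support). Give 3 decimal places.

Per-class F1 score (2·TP/(2·TP+FP+FN)):
  0: TP=239, FP=21+29=50, FN=42+49=91 → 478/619 = 0.7722
  1: TP=228, FP=42+36=78, FN=21+21=42 → 456/576 = 0.7917
  2: TP=411, FP=49+21=70, FN=29+36=65 → 822/957 = 0.8589
Weighted-F1 score = Σ (supportᵢ/N)·F1 scoreᵢ with N=1076: (330/1076)·0.7722 + (270/1076)·0.7917 + (476/1076)·0.8589 = 0.815

0.815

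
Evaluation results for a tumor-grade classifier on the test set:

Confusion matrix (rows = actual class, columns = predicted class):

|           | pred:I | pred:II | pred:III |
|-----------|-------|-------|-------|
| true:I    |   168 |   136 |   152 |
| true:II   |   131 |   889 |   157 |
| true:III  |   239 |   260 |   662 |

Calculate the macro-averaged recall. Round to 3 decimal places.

0.565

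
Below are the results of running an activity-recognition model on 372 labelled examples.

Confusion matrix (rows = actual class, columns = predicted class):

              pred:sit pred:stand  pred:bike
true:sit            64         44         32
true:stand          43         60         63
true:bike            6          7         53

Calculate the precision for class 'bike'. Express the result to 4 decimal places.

precision = TP/(TP+FP).
bike: TP=53, FP=32+63=95 → 53/148 = 0.35811

0.3581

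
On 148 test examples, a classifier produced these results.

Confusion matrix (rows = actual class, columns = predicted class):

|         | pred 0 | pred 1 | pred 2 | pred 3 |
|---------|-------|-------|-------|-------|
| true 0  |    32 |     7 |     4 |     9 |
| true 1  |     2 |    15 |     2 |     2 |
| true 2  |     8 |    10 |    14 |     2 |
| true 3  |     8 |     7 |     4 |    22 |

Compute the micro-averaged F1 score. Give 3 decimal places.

Micro-averaging pools counts across classes: ΣTP=83, ΣFP=65, ΣFN=65.
Micro-F1 score = 2·TP/(2·TP+FP+FN) on pooled counts = 0.561 (equals overall accuracy in single-label multiclass).

0.561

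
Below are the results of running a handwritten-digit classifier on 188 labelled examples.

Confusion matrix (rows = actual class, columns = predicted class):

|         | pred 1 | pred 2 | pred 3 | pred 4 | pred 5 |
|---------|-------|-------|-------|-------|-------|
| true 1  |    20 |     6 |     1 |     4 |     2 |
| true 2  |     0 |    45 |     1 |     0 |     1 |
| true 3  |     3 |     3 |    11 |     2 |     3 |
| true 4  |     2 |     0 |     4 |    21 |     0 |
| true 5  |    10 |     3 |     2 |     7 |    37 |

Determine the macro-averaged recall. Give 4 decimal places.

Per-class recall (TP/(TP+FN)):
  1: TP=20, FN=6+1+4+2=13 → 20/33 = 0.60606
  2: TP=45, FN=0+1+0+1=2 → 45/47 = 0.95745
  3: TP=11, FN=3+3+2+3=11 → 11/22 = 0.50000
  4: TP=21, FN=2+0+4+0=6 → 21/27 = 0.77778
  5: TP=37, FN=10+3+2+7=22 → 37/59 = 0.62712
Macro-recall = mean = (0.60606 + 0.95745 + 0.50000 + 0.77778 + 0.62712) / 5 = 0.6937

0.6937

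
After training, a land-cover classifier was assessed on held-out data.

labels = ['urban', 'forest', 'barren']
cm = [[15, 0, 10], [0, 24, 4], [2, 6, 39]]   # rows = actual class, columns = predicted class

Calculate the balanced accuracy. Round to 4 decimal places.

0.7623

Balanced accuracy = mean of per-class recall.
  urban: recall = 15/25 = 0.60000
  forest: recall = 24/28 = 0.85714
  barren: recall = 39/47 = 0.82979
Mean = (0.60000 + 0.85714 + 0.82979) / 3 = 0.7623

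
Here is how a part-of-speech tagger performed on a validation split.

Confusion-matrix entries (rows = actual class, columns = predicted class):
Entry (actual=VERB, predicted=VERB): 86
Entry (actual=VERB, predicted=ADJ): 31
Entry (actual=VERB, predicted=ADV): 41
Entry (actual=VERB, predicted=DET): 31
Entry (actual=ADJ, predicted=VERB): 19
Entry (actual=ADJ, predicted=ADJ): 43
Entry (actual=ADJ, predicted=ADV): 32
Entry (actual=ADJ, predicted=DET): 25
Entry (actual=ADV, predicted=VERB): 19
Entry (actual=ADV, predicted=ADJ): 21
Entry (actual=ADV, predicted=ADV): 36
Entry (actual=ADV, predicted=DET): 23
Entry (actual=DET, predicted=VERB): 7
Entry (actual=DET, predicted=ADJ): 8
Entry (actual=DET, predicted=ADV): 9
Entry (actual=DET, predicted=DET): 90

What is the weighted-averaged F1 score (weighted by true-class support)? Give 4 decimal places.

Per-class F1 score (2·TP/(2·TP+FP+FN)):
  VERB: TP=86, FP=19+19+7=45, FN=31+41+31=103 → 172/320 = 0.53750
  ADJ: TP=43, FP=31+21+8=60, FN=19+32+25=76 → 86/222 = 0.38739
  ADV: TP=36, FP=41+32+9=82, FN=19+21+23=63 → 72/217 = 0.33180
  DET: TP=90, FP=31+25+23=79, FN=7+8+9=24 → 180/283 = 0.63604
Weighted-F1 score = Σ (supportᵢ/N)·F1 scoreᵢ with N=521: (189/521)·0.53750 + (119/521)·0.38739 + (99/521)·0.33180 + (114/521)·0.63604 = 0.4857

0.4857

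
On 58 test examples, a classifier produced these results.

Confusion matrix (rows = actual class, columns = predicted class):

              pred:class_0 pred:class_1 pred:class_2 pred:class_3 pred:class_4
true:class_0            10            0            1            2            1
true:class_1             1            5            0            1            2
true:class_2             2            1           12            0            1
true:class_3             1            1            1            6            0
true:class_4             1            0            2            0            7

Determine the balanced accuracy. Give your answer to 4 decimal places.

0.6773

Balanced accuracy = mean of per-class recall.
  class_0: recall = 10/14 = 0.71429
  class_1: recall = 5/9 = 0.55556
  class_2: recall = 12/16 = 0.75000
  class_3: recall = 6/9 = 0.66667
  class_4: recall = 7/10 = 0.70000
Mean = (0.71429 + 0.55556 + 0.75000 + 0.66667 + 0.70000) / 5 = 0.6773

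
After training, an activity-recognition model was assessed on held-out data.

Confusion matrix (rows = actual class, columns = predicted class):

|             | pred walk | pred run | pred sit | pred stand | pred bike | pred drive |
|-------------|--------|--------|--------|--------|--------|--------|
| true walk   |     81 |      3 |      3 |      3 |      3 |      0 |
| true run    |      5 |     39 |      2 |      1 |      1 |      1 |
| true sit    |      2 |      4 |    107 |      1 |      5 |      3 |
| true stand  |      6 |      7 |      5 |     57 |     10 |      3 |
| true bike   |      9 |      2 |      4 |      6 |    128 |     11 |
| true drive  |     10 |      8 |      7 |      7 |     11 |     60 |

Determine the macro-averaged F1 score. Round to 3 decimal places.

0.751

Per-class F1 score (2·TP/(2·TP+FP+FN)):
  walk: TP=81, FP=5+2+6+9+10=32, FN=3+3+3+3+0=12 → 162/206 = 0.7864
  run: TP=39, FP=3+4+7+2+8=24, FN=5+2+1+1+1=10 → 78/112 = 0.6964
  sit: TP=107, FP=3+2+5+4+7=21, FN=2+4+1+5+3=15 → 214/250 = 0.8560
  stand: TP=57, FP=3+1+1+6+7=18, FN=6+7+5+10+3=31 → 114/163 = 0.6994
  bike: TP=128, FP=3+1+5+10+11=30, FN=9+2+4+6+11=32 → 256/318 = 0.8050
  drive: TP=60, FP=0+1+3+3+11=18, FN=10+8+7+7+11=43 → 120/181 = 0.6630
Macro-F1 score = mean = (0.7864 + 0.6964 + 0.8560 + 0.6994 + 0.8050 + 0.6630) / 6 = 0.751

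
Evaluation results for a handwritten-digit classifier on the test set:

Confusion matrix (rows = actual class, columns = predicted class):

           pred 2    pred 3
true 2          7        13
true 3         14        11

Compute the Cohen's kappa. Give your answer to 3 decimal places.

Observed agreement pₒ = trace/N = 18/45 = 0.4000
Expected agreement pₑ = Σ (rowᵢ·colᵢ)/N² = (20·21 + 25·24)/45² = 0.5037
κ = (pₒ − pₑ)/(1 − pₑ) = (0.4000 − 0.5037)/(1 − 0.5037) = -0.209

-0.209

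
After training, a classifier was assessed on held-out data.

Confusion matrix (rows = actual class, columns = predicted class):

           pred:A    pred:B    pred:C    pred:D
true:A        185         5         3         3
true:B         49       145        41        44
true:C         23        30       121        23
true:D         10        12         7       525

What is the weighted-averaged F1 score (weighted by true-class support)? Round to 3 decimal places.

0.786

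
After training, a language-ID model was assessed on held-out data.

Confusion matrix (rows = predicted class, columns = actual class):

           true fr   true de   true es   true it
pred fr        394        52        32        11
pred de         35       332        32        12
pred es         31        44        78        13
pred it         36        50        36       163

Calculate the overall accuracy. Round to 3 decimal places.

0.716

Accuracy = trace / total = (394+332+78+163=967) / 1351 = 967/1351 = 0.716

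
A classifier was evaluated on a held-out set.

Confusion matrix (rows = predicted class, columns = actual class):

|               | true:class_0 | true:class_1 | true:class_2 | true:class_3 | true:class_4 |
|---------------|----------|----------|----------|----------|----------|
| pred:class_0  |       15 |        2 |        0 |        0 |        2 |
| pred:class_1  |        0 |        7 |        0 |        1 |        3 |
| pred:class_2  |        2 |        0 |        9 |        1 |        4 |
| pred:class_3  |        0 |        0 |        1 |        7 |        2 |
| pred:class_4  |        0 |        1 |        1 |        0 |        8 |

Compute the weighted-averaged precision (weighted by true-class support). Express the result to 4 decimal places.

Per-class precision (TP/(TP+FP)):
  class_0: TP=15, FP=2+0+0+2=4 → 15/19 = 0.78947
  class_1: TP=7, FP=0+0+1+3=4 → 7/11 = 0.63636
  class_2: TP=9, FP=2+0+1+4=7 → 9/16 = 0.56250
  class_3: TP=7, FP=0+0+1+2=3 → 7/10 = 0.70000
  class_4: TP=8, FP=0+1+1+0=2 → 8/10 = 0.80000
Weighted-precision = Σ (supportᵢ/N)·precisionᵢ with N=66: (17/66)·0.78947 + (10/66)·0.63636 + (11/66)·0.56250 + (9/66)·0.70000 + (19/66)·0.80000 = 0.7193

0.7193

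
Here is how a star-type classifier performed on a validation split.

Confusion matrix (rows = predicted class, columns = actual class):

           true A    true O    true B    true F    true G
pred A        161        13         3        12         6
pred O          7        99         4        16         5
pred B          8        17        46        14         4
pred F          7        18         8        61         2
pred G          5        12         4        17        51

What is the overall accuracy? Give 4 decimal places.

0.6967

Accuracy = trace / total = (161+99+46+61+51=418) / 600 = 418/600 = 0.6967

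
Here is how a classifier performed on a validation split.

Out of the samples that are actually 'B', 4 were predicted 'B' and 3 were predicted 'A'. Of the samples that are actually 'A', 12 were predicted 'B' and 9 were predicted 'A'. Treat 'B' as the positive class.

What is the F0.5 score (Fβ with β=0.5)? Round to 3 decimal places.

Fβ = (1+β²)·TP / ((1+β²)·TP + β²·FN + FP), with β²=1/4
= 1.25·4 / (1.25·4 + 0.25·3 + 12) = 0.282

0.282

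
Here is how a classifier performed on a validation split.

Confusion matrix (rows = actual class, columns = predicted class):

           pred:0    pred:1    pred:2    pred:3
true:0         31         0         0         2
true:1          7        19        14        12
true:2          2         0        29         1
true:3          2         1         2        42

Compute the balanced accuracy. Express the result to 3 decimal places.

Balanced accuracy = mean of per-class recall.
  0: recall = 31/33 = 0.9394
  1: recall = 19/52 = 0.3654
  2: recall = 29/32 = 0.9063
  3: recall = 42/47 = 0.8936
Mean = (0.9394 + 0.3654 + 0.9063 + 0.8936) / 4 = 0.776

0.776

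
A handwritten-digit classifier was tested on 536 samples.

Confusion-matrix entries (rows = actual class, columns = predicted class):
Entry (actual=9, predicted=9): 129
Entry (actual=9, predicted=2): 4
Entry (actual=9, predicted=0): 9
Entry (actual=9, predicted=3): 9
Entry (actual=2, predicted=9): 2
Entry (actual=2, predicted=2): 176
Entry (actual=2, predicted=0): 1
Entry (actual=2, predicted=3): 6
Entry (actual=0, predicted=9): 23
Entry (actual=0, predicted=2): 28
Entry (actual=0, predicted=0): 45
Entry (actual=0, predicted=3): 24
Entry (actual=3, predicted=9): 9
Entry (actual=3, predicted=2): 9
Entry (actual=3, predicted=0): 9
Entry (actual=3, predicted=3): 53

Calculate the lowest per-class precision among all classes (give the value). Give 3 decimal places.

0.576

Per-class precision (TP/(TP+FP)):
  9: TP=129, FP=2+23+9=34 → 129/163 = 0.7914
  2: TP=176, FP=4+28+9=41 → 176/217 = 0.8111
  0: TP=45, FP=9+1+9=19 → 45/64 = 0.7031
  3: TP=53, FP=9+6+24=39 → 53/92 = 0.5761
Lowest is class '3' with precision = 0.576.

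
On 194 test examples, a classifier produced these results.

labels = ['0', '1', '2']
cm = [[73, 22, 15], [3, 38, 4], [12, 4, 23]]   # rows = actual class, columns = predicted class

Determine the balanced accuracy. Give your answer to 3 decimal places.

0.699

Balanced accuracy = mean of per-class recall.
  0: recall = 73/110 = 0.6636
  1: recall = 38/45 = 0.8444
  2: recall = 23/39 = 0.5897
Mean = (0.6636 + 0.8444 + 0.5897) / 3 = 0.699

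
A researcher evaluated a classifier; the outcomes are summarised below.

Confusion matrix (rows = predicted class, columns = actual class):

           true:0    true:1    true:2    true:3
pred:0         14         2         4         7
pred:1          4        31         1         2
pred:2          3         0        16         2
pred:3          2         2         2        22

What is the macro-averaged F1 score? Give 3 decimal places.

0.714

Per-class F1 score (2·TP/(2·TP+FP+FN)):
  0: TP=14, FP=2+4+7=13, FN=4+3+2=9 → 28/50 = 0.5600
  1: TP=31, FP=4+1+2=7, FN=2+0+2=4 → 62/73 = 0.8493
  2: TP=16, FP=3+0+2=5, FN=4+1+2=7 → 32/44 = 0.7273
  3: TP=22, FP=2+2+2=6, FN=7+2+2=11 → 44/61 = 0.7213
Macro-F1 score = mean = (0.5600 + 0.8493 + 0.7273 + 0.7213) / 4 = 0.714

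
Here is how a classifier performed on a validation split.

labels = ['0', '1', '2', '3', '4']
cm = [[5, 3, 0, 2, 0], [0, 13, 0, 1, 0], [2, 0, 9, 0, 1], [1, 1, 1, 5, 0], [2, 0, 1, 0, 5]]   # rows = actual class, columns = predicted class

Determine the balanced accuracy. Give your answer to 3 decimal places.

0.686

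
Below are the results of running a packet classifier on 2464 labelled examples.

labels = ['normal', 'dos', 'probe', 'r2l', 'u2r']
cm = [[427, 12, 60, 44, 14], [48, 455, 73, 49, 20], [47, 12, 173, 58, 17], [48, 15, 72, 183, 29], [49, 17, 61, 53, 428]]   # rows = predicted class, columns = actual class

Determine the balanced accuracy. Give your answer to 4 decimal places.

Balanced accuracy = mean of per-class recall.
  normal: recall = 427/619 = 0.68982
  dos: recall = 455/511 = 0.89041
  probe: recall = 173/439 = 0.39408
  r2l: recall = 183/387 = 0.47287
  u2r: recall = 428/508 = 0.84252
Mean = (0.68982 + 0.89041 + 0.39408 + 0.47287 + 0.84252) / 5 = 0.6579

0.6579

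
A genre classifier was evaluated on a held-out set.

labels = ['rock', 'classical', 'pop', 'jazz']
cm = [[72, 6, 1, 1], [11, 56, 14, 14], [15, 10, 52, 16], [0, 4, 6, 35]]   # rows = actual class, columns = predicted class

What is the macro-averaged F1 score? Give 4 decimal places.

0.6803

Per-class F1 score (2·TP/(2·TP+FP+FN)):
  rock: TP=72, FP=11+15+0=26, FN=6+1+1=8 → 144/178 = 0.80899
  classical: TP=56, FP=6+10+4=20, FN=11+14+14=39 → 112/171 = 0.65497
  pop: TP=52, FP=1+14+6=21, FN=15+10+16=41 → 104/166 = 0.62651
  jazz: TP=35, FP=1+14+16=31, FN=0+4+6=10 → 70/111 = 0.63063
Macro-F1 score = mean = (0.80899 + 0.65497 + 0.62651 + 0.63063) / 4 = 0.6803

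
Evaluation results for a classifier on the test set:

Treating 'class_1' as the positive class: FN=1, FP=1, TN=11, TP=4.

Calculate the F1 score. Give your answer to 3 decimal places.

Precision = TP/(TP+FP) = 4/5 = 0.8000
Recall = TP/(TP+FN) = 4/5 = 0.8000
F1 = 2·TP/(2·TP+FP+FN) = 8/10 = 0.800

0.800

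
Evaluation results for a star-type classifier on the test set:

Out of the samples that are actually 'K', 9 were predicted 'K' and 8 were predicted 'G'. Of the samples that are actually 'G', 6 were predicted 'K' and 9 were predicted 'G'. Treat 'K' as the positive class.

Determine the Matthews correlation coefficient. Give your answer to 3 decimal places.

0.129

MCC = (TP·TN − FP·FN) / √((TP+FP)(TP+FN)(TN+FP)(TN+FN))
Numerator = 9·9 − 6·8 = 33
Denominator = √(15·17·15·17) = √65025 = 255.0000
MCC = 33 / 255.0000 = 0.129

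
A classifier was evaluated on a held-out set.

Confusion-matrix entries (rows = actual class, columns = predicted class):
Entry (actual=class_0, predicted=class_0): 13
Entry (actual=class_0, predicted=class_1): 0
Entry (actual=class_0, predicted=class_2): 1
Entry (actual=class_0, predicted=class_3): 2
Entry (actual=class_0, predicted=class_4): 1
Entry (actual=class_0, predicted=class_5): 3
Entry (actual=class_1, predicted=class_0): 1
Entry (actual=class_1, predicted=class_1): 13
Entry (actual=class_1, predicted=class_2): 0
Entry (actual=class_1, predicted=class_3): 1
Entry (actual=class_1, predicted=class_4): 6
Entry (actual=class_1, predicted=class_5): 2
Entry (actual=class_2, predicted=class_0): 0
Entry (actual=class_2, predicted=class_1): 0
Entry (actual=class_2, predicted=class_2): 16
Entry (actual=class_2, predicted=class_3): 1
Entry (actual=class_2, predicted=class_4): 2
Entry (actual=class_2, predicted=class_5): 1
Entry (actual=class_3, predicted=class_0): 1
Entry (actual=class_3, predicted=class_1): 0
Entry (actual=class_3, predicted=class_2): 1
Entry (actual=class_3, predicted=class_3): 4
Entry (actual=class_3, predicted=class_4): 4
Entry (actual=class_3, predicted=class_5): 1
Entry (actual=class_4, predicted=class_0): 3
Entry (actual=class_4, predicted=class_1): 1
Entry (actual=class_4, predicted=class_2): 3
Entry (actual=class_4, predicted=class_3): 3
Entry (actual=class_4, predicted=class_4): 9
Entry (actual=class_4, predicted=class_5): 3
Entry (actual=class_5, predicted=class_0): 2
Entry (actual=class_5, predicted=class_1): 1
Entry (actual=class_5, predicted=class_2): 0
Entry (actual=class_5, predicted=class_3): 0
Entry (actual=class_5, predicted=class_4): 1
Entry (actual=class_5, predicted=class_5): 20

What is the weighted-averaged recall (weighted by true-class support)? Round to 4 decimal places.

Per-class recall (TP/(TP+FN)):
  class_0: TP=13, FN=0+1+2+1+3=7 → 13/20 = 0.65000
  class_1: TP=13, FN=1+0+1+6+2=10 → 13/23 = 0.56522
  class_2: TP=16, FN=0+0+1+2+1=4 → 16/20 = 0.80000
  class_3: TP=4, FN=1+0+1+4+1=7 → 4/11 = 0.36364
  class_4: TP=9, FN=3+1+3+3+3=13 → 9/22 = 0.40909
  class_5: TP=20, FN=2+1+0+0+1=4 → 20/24 = 0.83333
Weighted-recall = Σ (supportᵢ/N)·recallᵢ with N=120: (20/120)·0.65000 + (23/120)·0.56522 + (20/120)·0.80000 + (11/120)·0.36364 + (22/120)·0.40909 + (24/120)·0.83333 = 0.6250

0.6250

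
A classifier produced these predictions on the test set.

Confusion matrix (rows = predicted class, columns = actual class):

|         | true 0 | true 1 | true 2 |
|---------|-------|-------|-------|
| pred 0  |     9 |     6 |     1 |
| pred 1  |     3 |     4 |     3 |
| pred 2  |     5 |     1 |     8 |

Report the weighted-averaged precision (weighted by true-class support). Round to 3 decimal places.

Per-class precision (TP/(TP+FP)):
  0: TP=9, FP=6+1=7 → 9/16 = 0.5625
  1: TP=4, FP=3+3=6 → 4/10 = 0.4000
  2: TP=8, FP=5+1=6 → 8/14 = 0.5714
Weighted-precision = Σ (supportᵢ/N)·precisionᵢ with N=40: (17/40)·0.5625 + (11/40)·0.4000 + (12/40)·0.5714 = 0.520

0.520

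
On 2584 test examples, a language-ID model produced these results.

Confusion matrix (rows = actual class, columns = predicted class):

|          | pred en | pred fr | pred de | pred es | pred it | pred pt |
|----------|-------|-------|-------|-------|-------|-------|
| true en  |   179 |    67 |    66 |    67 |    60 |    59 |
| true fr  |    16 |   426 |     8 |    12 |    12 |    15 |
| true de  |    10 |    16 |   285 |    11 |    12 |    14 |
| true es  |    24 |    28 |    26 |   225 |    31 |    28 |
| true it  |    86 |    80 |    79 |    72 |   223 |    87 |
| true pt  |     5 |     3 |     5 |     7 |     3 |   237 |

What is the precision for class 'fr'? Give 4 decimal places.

Treat 'fr' as positive and all other classes as negative.
precision = TP/(TP+FP).
fr: TP=426, FP=67+16+28+80+3=194 → 426/620 = 0.68710

0.6871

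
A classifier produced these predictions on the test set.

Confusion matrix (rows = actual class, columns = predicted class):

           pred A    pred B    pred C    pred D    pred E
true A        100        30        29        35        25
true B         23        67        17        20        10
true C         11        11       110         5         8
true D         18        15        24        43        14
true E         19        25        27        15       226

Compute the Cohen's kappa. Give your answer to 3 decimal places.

0.473

Observed agreement pₒ = trace/N = 546/927 = 0.5890
Expected agreement pₑ = Σ (rowᵢ·colᵢ)/N² = (219·171 + 137·148 + 145·207 + 114·118 + 312·283)/927² = 0.2205
κ = (pₒ − pₑ)/(1 − pₑ) = (0.5890 − 0.2205)/(1 − 0.2205) = 0.473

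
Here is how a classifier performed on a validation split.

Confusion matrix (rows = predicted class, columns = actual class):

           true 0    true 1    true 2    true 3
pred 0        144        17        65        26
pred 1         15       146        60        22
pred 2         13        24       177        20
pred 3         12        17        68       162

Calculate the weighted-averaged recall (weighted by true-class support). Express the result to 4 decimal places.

0.6366

Per-class recall (TP/(TP+FN)):
  0: TP=144, FN=15+13+12=40 → 144/184 = 0.78261
  1: TP=146, FN=17+24+17=58 → 146/204 = 0.71569
  2: TP=177, FN=65+60+68=193 → 177/370 = 0.47838
  3: TP=162, FN=26+22+20=68 → 162/230 = 0.70435
Weighted-recall = Σ (supportᵢ/N)·recallᵢ with N=988: (184/988)·0.78261 + (204/988)·0.71569 + (370/988)·0.47838 + (230/988)·0.70435 = 0.6366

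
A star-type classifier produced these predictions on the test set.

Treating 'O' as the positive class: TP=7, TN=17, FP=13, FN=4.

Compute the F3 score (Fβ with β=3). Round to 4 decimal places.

Fβ = (1+β²)·TP / ((1+β²)·TP + β²·FN + FP), with β²=9
= 10·7 / (10·7 + 9·4 + 13) = 0.5882

0.5882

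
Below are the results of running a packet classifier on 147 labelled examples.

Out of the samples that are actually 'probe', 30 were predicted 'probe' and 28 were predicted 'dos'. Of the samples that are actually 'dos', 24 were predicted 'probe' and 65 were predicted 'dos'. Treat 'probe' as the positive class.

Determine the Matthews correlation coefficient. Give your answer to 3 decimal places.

MCC = (TP·TN − FP·FN) / √((TP+FP)(TP+FN)(TN+FP)(TN+FN))
Numerator = 30·65 − 24·28 = 1278
Denominator = √(54·58·89·93) = √25923564 = 5091.5188
MCC = 1278 / 5091.5188 = 0.251

0.251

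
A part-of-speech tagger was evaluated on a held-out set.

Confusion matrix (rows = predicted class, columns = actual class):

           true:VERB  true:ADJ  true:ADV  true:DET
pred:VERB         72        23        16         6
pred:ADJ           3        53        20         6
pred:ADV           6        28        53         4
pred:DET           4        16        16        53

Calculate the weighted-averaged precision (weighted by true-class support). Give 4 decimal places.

0.6124

Per-class precision (TP/(TP+FP)):
  VERB: TP=72, FP=23+16+6=45 → 72/117 = 0.61538
  ADJ: TP=53, FP=3+20+6=29 → 53/82 = 0.64634
  ADV: TP=53, FP=6+28+4=38 → 53/91 = 0.58242
  DET: TP=53, FP=4+16+16=36 → 53/89 = 0.59551
Weighted-precision = Σ (supportᵢ/N)·precisionᵢ with N=379: (85/379)·0.61538 + (120/379)·0.64634 + (105/379)·0.58242 + (69/379)·0.59551 = 0.6124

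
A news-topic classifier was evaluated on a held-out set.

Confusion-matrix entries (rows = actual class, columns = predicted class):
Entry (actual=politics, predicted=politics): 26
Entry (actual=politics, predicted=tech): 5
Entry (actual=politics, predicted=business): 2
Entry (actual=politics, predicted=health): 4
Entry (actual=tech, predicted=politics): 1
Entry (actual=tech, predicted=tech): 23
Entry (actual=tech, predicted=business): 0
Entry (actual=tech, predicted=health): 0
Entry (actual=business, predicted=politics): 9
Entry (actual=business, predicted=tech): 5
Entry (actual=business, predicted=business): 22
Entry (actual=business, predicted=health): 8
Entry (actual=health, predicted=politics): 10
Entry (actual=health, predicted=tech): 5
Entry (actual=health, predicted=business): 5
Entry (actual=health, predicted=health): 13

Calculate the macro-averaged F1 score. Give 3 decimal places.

0.605

Per-class F1 score (2·TP/(2·TP+FP+FN)):
  politics: TP=26, FP=1+9+10=20, FN=5+2+4=11 → 52/83 = 0.6265
  tech: TP=23, FP=5+5+5=15, FN=1+0+0=1 → 46/62 = 0.7419
  business: TP=22, FP=2+0+5=7, FN=9+5+8=22 → 44/73 = 0.6027
  health: TP=13, FP=4+0+8=12, FN=10+5+5=20 → 26/58 = 0.4483
Macro-F1 score = mean = (0.6265 + 0.7419 + 0.6027 + 0.4483) / 4 = 0.605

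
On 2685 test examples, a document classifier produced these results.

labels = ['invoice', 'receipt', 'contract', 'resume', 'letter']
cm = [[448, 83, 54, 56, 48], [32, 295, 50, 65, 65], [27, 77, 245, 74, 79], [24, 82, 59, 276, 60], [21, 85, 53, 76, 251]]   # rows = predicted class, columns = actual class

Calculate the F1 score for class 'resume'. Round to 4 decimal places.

Treat 'resume' as positive and all other classes as negative.
F1 score = 2·TP/(2·TP+FP+FN).
resume: TP=276, FP=24+82+59+60=225, FN=56+65+74+76=271 → 552/1048 = 0.52672

0.5267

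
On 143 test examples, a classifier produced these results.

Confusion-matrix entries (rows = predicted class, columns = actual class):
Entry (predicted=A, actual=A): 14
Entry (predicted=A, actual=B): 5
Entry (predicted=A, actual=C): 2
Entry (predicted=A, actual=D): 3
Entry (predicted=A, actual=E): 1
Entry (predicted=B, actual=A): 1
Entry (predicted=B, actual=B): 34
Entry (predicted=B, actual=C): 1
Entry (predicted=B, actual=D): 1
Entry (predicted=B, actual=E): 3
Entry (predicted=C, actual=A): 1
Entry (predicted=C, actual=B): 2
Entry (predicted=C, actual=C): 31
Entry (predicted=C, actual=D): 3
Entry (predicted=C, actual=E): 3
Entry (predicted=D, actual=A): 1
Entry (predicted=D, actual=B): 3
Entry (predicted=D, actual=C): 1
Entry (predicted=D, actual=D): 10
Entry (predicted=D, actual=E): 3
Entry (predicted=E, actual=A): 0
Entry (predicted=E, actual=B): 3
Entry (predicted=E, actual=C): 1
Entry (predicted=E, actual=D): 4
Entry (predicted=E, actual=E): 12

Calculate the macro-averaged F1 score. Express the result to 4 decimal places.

0.6697

Per-class F1 score (2·TP/(2·TP+FP+FN)):
  A: TP=14, FP=5+2+3+1=11, FN=1+1+1+0=3 → 28/42 = 0.66667
  B: TP=34, FP=1+1+1+3=6, FN=5+2+3+3=13 → 68/87 = 0.78161
  C: TP=31, FP=1+2+3+3=9, FN=2+1+1+1=5 → 62/76 = 0.81579
  D: TP=10, FP=1+3+1+3=8, FN=3+1+3+4=11 → 20/39 = 0.51282
  E: TP=12, FP=0+3+1+4=8, FN=1+3+3+3=10 → 24/42 = 0.57143
Macro-F1 score = mean = (0.66667 + 0.78161 + 0.81579 + 0.51282 + 0.57143) / 5 = 0.6697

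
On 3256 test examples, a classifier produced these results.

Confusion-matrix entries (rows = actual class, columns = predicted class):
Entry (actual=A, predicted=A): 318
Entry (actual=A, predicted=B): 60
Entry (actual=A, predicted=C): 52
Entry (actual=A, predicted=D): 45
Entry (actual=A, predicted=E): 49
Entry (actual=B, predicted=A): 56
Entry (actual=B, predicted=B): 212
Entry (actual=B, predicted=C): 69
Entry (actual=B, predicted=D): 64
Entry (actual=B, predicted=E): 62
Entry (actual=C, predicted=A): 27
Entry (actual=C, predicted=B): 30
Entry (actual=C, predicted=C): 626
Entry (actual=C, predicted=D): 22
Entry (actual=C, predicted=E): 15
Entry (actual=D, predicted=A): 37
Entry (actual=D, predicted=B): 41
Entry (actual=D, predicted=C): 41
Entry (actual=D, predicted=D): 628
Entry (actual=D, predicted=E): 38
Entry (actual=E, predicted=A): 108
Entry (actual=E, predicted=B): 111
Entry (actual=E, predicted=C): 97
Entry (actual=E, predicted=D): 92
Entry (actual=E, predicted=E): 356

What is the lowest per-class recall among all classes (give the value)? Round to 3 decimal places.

Per-class recall (TP/(TP+FN)):
  A: TP=318, FN=60+52+45+49=206 → 318/524 = 0.6069
  B: TP=212, FN=56+69+64+62=251 → 212/463 = 0.4579
  C: TP=626, FN=27+30+22+15=94 → 626/720 = 0.8694
  D: TP=628, FN=37+41+41+38=157 → 628/785 = 0.8000
  E: TP=356, FN=108+111+97+92=408 → 356/764 = 0.4660
Lowest is class 'B' with recall = 0.458.

0.458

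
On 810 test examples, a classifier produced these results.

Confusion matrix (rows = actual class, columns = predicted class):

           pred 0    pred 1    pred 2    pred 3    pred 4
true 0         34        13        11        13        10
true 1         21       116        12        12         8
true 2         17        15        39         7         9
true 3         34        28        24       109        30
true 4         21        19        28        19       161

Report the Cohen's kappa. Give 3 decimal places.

Observed agreement pₒ = trace/N = 459/810 = 0.5667
Expected agreement pₑ = Σ (rowᵢ·colᵢ)/N² = (81·127 + 169·191 + 87·114 + 225·160 + 248·218)/810² = 0.2173
κ = (pₒ − pₑ)/(1 − pₑ) = (0.5667 − 0.2173)/(1 − 0.2173) = 0.446

0.446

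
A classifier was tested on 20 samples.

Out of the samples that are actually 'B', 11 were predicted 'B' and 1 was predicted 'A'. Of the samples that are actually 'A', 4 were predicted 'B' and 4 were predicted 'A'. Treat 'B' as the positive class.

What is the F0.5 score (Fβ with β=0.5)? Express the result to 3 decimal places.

Fβ = (1+β²)·TP / ((1+β²)·TP + β²·FN + FP), with β²=1/4
= 1.25·11 / (1.25·11 + 0.25·1 + 4) = 0.764

0.764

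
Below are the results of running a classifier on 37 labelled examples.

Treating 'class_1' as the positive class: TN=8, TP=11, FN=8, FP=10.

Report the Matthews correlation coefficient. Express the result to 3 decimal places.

0.024

MCC = (TP·TN − FP·FN) / √((TP+FP)(TP+FN)(TN+FP)(TN+FN))
Numerator = 11·8 − 10·8 = 8
Denominator = √(21·19·18·16) = √114912 = 338.9867
MCC = 8 / 338.9867 = 0.024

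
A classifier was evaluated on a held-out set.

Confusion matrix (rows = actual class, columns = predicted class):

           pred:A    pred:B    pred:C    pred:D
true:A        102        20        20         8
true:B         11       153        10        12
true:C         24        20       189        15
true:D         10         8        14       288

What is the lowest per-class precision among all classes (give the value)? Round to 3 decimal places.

Per-class precision (TP/(TP+FP)):
  A: TP=102, FP=11+24+10=45 → 102/147 = 0.6939
  B: TP=153, FP=20+20+8=48 → 153/201 = 0.7612
  C: TP=189, FP=20+10+14=44 → 189/233 = 0.8112
  D: TP=288, FP=8+12+15=35 → 288/323 = 0.8916
Lowest is class 'A' with precision = 0.694.

0.694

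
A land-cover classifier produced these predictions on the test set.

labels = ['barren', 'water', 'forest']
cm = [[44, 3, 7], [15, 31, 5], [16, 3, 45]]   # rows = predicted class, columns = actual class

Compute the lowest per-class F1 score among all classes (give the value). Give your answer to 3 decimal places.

Per-class F1 score (2·TP/(2·TP+FP+FN)):
  barren: TP=44, FP=3+7=10, FN=15+16=31 → 88/129 = 0.6822
  water: TP=31, FP=15+5=20, FN=3+3=6 → 62/88 = 0.7045
  forest: TP=45, FP=16+3=19, FN=7+5=12 → 90/121 = 0.7438
Lowest is class 'barren' with F1 score = 0.682.

0.682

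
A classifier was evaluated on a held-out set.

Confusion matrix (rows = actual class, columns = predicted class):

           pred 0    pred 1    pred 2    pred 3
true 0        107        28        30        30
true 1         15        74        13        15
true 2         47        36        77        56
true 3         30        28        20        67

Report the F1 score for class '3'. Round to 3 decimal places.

Take TP from the diagonal, FP from the rest of the '3' prediction marginal, FN from the rest of the '3' actual marginal.
F1 score = 2·TP/(2·TP+FP+FN).
3: TP=67, FP=30+15+56=101, FN=30+28+20=78 → 134/313 = 0.4281

0.428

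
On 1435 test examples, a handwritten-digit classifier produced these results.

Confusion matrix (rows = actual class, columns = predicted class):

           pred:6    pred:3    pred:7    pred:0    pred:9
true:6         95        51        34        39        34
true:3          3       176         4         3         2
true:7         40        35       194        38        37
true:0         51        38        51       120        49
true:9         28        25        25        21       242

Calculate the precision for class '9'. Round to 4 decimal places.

0.6648

Take TP from the diagonal, FP from the rest of the '9' prediction marginal, FN from the rest of the '9' actual marginal.
precision = TP/(TP+FP).
9: TP=242, FP=34+2+37+49=122 → 242/364 = 0.66484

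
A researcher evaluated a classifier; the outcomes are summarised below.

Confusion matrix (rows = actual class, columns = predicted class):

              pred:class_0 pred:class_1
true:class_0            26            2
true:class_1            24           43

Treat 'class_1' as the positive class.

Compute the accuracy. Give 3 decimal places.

0.726

Accuracy = (TP+TN)/N = (43+26)/95 = 0.726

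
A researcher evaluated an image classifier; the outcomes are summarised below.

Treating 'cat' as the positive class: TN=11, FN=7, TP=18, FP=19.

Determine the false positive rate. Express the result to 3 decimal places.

0.633

FPR = FP/(FP+TN) = 19/(19+11) = 0.633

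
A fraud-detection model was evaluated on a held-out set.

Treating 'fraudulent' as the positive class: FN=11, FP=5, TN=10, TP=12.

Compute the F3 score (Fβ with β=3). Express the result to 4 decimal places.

0.5357

Fβ = (1+β²)·TP / ((1+β²)·TP + β²·FN + FP), with β²=9
= 10·12 / (10·12 + 9·11 + 5) = 0.5357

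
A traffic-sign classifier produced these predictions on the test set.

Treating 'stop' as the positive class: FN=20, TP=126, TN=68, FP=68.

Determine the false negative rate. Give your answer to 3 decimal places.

FNR = FN/(FN+TP) = 20/(20+126) = 0.137

0.137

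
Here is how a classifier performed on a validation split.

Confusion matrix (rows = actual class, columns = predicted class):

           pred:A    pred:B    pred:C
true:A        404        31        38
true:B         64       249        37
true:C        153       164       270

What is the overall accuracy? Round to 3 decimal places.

Accuracy = trace / total = (404+249+270=923) / 1410 = 923/1410 = 0.655

0.655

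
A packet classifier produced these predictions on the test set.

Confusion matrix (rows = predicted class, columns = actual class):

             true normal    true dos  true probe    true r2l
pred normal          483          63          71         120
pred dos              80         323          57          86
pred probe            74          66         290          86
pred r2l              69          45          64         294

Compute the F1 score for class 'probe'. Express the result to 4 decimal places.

0.5812

Take TP from the diagonal, FP from the rest of the 'probe' prediction marginal, FN from the rest of the 'probe' actual marginal.
F1 score = 2·TP/(2·TP+FP+FN).
probe: TP=290, FP=74+66+86=226, FN=71+57+64=192 → 580/998 = 0.58116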